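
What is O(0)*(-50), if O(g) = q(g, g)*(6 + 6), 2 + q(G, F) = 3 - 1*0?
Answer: -600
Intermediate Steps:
q(G, F) = 1 (q(G, F) = -2 + (3 - 1*0) = -2 + (3 + 0) = -2 + 3 = 1)
O(g) = 12 (O(g) = 1*(6 + 6) = 1*12 = 12)
O(0)*(-50) = 12*(-50) = -600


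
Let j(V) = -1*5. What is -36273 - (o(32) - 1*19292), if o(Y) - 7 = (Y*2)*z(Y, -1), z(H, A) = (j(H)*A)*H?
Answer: -27228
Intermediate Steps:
j(V) = -5
z(H, A) = -5*A*H (z(H, A) = (-5*A)*H = -5*A*H)
o(Y) = 7 + 10*Y**2 (o(Y) = 7 + (Y*2)*(-5*(-1)*Y) = 7 + (2*Y)*(5*Y) = 7 + 10*Y**2)
-36273 - (o(32) - 1*19292) = -36273 - ((7 + 10*32**2) - 1*19292) = -36273 - ((7 + 10*1024) - 19292) = -36273 - ((7 + 10240) - 19292) = -36273 - (10247 - 19292) = -36273 - 1*(-9045) = -36273 + 9045 = -27228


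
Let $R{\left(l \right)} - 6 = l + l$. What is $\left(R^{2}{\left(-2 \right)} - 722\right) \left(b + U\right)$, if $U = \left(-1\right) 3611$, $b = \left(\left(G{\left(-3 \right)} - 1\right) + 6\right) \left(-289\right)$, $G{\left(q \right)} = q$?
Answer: $3007702$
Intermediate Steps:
$R{\left(l \right)} = 6 + 2 l$ ($R{\left(l \right)} = 6 + \left(l + l\right) = 6 + 2 l$)
$b = -578$ ($b = \left(\left(-3 - 1\right) + 6\right) \left(-289\right) = \left(-4 + 6\right) \left(-289\right) = 2 \left(-289\right) = -578$)
$U = -3611$
$\left(R^{2}{\left(-2 \right)} - 722\right) \left(b + U\right) = \left(\left(6 + 2 \left(-2\right)\right)^{2} - 722\right) \left(-578 - 3611\right) = \left(\left(6 - 4\right)^{2} - 722\right) \left(-4189\right) = \left(2^{2} - 722\right) \left(-4189\right) = \left(4 - 722\right) \left(-4189\right) = \left(-718\right) \left(-4189\right) = 3007702$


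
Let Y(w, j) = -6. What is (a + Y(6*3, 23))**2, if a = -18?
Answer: 576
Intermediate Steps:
(a + Y(6*3, 23))**2 = (-18 - 6)**2 = (-24)**2 = 576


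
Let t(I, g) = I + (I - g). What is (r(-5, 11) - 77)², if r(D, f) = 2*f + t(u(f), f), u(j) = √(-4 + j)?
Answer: 4384 - 264*√7 ≈ 3685.5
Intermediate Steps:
t(I, g) = -g + 2*I
r(D, f) = f + 2*√(-4 + f) (r(D, f) = 2*f + (-f + 2*√(-4 + f)) = f + 2*√(-4 + f))
(r(-5, 11) - 77)² = ((11 + 2*√(-4 + 11)) - 77)² = ((11 + 2*√7) - 77)² = (-66 + 2*√7)²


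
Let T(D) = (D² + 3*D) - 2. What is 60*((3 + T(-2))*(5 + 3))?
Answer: -480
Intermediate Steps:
T(D) = -2 + D² + 3*D
60*((3 + T(-2))*(5 + 3)) = 60*((3 + (-2 + (-2)² + 3*(-2)))*(5 + 3)) = 60*((3 + (-2 + 4 - 6))*8) = 60*((3 - 4)*8) = 60*(-1*8) = 60*(-8) = -480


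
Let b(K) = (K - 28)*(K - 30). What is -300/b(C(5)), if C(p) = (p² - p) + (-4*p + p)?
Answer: -12/23 ≈ -0.52174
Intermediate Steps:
C(p) = p² - 4*p (C(p) = (p² - p) - 3*p = p² - 4*p)
b(K) = (-30 + K)*(-28 + K) (b(K) = (-28 + K)*(-30 + K) = (-30 + K)*(-28 + K))
-300/b(C(5)) = -300/(840 + (5*(-4 + 5))² - 290*(-4 + 5)) = -300/(840 + (5*1)² - 290) = -300/(840 + 5² - 58*5) = -300/(840 + 25 - 290) = -300/575 = -300*1/575 = -12/23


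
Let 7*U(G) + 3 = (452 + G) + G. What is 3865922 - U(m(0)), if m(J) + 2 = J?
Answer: 27061009/7 ≈ 3.8659e+6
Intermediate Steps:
m(J) = -2 + J
U(G) = 449/7 + 2*G/7 (U(G) = -3/7 + ((452 + G) + G)/7 = -3/7 + (452 + 2*G)/7 = -3/7 + (452/7 + 2*G/7) = 449/7 + 2*G/7)
3865922 - U(m(0)) = 3865922 - (449/7 + 2*(-2 + 0)/7) = 3865922 - (449/7 + (2/7)*(-2)) = 3865922 - (449/7 - 4/7) = 3865922 - 1*445/7 = 3865922 - 445/7 = 27061009/7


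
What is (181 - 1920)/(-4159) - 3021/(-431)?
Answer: 13313848/1792529 ≈ 7.4274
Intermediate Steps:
(181 - 1920)/(-4159) - 3021/(-431) = -1739*(-1/4159) - 3021*(-1/431) = 1739/4159 + 3021/431 = 13313848/1792529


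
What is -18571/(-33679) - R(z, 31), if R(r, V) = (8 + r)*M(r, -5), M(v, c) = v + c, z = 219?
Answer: -1636039891/33679 ≈ -48577.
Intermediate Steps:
M(v, c) = c + v
R(r, V) = (-5 + r)*(8 + r) (R(r, V) = (8 + r)*(-5 + r) = (-5 + r)*(8 + r))
-18571/(-33679) - R(z, 31) = -18571/(-33679) - (-5 + 219)*(8 + 219) = -18571*(-1/33679) - 214*227 = 18571/33679 - 1*48578 = 18571/33679 - 48578 = -1636039891/33679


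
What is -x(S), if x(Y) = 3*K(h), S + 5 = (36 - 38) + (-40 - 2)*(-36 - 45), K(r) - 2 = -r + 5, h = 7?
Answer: 0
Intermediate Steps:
K(r) = 7 - r (K(r) = 2 + (-r + 5) = 2 + (5 - r) = 7 - r)
S = 3395 (S = -5 + ((36 - 38) + (-40 - 2)*(-36 - 45)) = -5 + (-2 - 42*(-81)) = -5 + (-2 + 3402) = -5 + 3400 = 3395)
x(Y) = 0 (x(Y) = 3*(7 - 1*7) = 3*(7 - 7) = 3*0 = 0)
-x(S) = -1*0 = 0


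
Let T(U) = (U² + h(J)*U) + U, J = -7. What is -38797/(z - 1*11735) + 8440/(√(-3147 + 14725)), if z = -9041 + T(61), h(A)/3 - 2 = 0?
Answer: 38797/16628 + 4220*√11578/5789 ≈ 80.771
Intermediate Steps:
h(A) = 6 (h(A) = 6 + 3*0 = 6 + 0 = 6)
T(U) = U² + 7*U (T(U) = (U² + 6*U) + U = U² + 7*U)
z = -4893 (z = -9041 + 61*(7 + 61) = -9041 + 61*68 = -9041 + 4148 = -4893)
-38797/(z - 1*11735) + 8440/(√(-3147 + 14725)) = -38797/(-4893 - 1*11735) + 8440/(√(-3147 + 14725)) = -38797/(-4893 - 11735) + 8440/(√11578) = -38797/(-16628) + 8440*(√11578/11578) = -38797*(-1/16628) + 4220*√11578/5789 = 38797/16628 + 4220*√11578/5789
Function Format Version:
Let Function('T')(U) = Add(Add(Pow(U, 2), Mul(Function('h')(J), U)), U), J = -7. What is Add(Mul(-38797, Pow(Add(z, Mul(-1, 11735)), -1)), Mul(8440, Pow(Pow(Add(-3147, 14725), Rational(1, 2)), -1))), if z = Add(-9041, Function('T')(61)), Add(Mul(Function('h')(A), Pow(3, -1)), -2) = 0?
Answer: Add(Rational(38797, 16628), Mul(Rational(4220, 5789), Pow(11578, Rational(1, 2)))) ≈ 80.771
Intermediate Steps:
Function('h')(A) = 6 (Function('h')(A) = Add(6, Mul(3, 0)) = Add(6, 0) = 6)
Function('T')(U) = Add(Pow(U, 2), Mul(7, U)) (Function('T')(U) = Add(Add(Pow(U, 2), Mul(6, U)), U) = Add(Pow(U, 2), Mul(7, U)))
z = -4893 (z = Add(-9041, Mul(61, Add(7, 61))) = Add(-9041, Mul(61, 68)) = Add(-9041, 4148) = -4893)
Add(Mul(-38797, Pow(Add(z, Mul(-1, 11735)), -1)), Mul(8440, Pow(Pow(Add(-3147, 14725), Rational(1, 2)), -1))) = Add(Mul(-38797, Pow(Add(-4893, Mul(-1, 11735)), -1)), Mul(8440, Pow(Pow(Add(-3147, 14725), Rational(1, 2)), -1))) = Add(Mul(-38797, Pow(Add(-4893, -11735), -1)), Mul(8440, Pow(Pow(11578, Rational(1, 2)), -1))) = Add(Mul(-38797, Pow(-16628, -1)), Mul(8440, Mul(Rational(1, 11578), Pow(11578, Rational(1, 2))))) = Add(Mul(-38797, Rational(-1, 16628)), Mul(Rational(4220, 5789), Pow(11578, Rational(1, 2)))) = Add(Rational(38797, 16628), Mul(Rational(4220, 5789), Pow(11578, Rational(1, 2))))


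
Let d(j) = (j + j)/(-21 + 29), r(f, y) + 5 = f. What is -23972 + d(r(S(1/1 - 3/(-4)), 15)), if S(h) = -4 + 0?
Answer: -95897/4 ≈ -23974.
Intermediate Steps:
S(h) = -4
r(f, y) = -5 + f
d(j) = j/4 (d(j) = (2*j)/8 = (2*j)*(⅛) = j/4)
-23972 + d(r(S(1/1 - 3/(-4)), 15)) = -23972 + (-5 - 4)/4 = -23972 + (¼)*(-9) = -23972 - 9/4 = -95897/4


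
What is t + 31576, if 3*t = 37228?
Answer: 131956/3 ≈ 43985.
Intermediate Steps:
t = 37228/3 (t = (⅓)*37228 = 37228/3 ≈ 12409.)
t + 31576 = 37228/3 + 31576 = 131956/3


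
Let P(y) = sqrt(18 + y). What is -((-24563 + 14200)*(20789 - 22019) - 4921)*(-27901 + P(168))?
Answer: 355502516669 - 12741569*sqrt(186) ≈ 3.5533e+11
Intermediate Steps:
-((-24563 + 14200)*(20789 - 22019) - 4921)*(-27901 + P(168)) = -((-24563 + 14200)*(20789 - 22019) - 4921)*(-27901 + sqrt(18 + 168)) = -(-10363*(-1230) - 4921)*(-27901 + sqrt(186)) = -(12746490 - 4921)*(-27901 + sqrt(186)) = -12741569*(-27901 + sqrt(186)) = -(-355502516669 + 12741569*sqrt(186)) = 355502516669 - 12741569*sqrt(186)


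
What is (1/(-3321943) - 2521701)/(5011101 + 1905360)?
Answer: -8376946985044/22976089203723 ≈ -0.36459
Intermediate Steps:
(1/(-3321943) - 2521701)/(5011101 + 1905360) = (-1/3321943 - 2521701)/6916461 = -8376946985044/3321943*1/6916461 = -8376946985044/22976089203723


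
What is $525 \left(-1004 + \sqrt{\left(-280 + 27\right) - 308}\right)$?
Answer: $-527100 + 525 i \sqrt{561} \approx -5.271 \cdot 10^{5} + 12435.0 i$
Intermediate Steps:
$525 \left(-1004 + \sqrt{\left(-280 + 27\right) - 308}\right) = 525 \left(-1004 + \sqrt{-253 - 308}\right) = 525 \left(-1004 + \sqrt{-561}\right) = 525 \left(-1004 + i \sqrt{561}\right) = -527100 + 525 i \sqrt{561}$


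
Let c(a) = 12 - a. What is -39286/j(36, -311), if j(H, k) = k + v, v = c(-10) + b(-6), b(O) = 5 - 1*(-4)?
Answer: 19643/140 ≈ 140.31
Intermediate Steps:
b(O) = 9 (b(O) = 5 + 4 = 9)
v = 31 (v = (12 - 1*(-10)) + 9 = (12 + 10) + 9 = 22 + 9 = 31)
j(H, k) = 31 + k (j(H, k) = k + 31 = 31 + k)
-39286/j(36, -311) = -39286/(31 - 311) = -39286/(-280) = -39286*(-1/280) = 19643/140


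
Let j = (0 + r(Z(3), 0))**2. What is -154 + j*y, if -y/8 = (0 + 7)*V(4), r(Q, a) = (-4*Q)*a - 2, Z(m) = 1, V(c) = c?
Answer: -1050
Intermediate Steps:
r(Q, a) = -2 - 4*Q*a (r(Q, a) = -4*Q*a - 2 = -2 - 4*Q*a)
y = -224 (y = -8*(0 + 7)*4 = -56*4 = -8*28 = -224)
j = 4 (j = (0 + (-2 - 4*1*0))**2 = (0 + (-2 + 0))**2 = (0 - 2)**2 = (-2)**2 = 4)
-154 + j*y = -154 + 4*(-224) = -154 - 896 = -1050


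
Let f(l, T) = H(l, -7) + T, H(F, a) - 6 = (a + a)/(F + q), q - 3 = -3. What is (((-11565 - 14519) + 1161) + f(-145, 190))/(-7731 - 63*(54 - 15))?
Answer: 3585401/1477260 ≈ 2.4271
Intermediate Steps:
q = 0 (q = 3 - 3 = 0)
H(F, a) = 6 + 2*a/F (H(F, a) = 6 + (a + a)/(F + 0) = 6 + (2*a)/F = 6 + 2*a/F)
f(l, T) = 6 + T - 14/l (f(l, T) = (6 + 2*(-7)/l) + T = (6 - 14/l) + T = 6 + T - 14/l)
(((-11565 - 14519) + 1161) + f(-145, 190))/(-7731 - 63*(54 - 15)) = (((-11565 - 14519) + 1161) + (6 + 190 - 14/(-145)))/(-7731 - 63*(54 - 15)) = ((-26084 + 1161) + (6 + 190 - 14*(-1/145)))/(-7731 - 63*39) = (-24923 + (6 + 190 + 14/145))/(-7731 - 2457) = (-24923 + 28434/145)/(-10188) = -3585401/145*(-1/10188) = 3585401/1477260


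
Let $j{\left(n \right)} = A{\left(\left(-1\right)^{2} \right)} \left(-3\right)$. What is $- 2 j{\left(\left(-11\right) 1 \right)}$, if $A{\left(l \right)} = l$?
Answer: $6$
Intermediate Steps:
$j{\left(n \right)} = -3$ ($j{\left(n \right)} = \left(-1\right)^{2} \left(-3\right) = 1 \left(-3\right) = -3$)
$- 2 j{\left(\left(-11\right) 1 \right)} = \left(-2\right) \left(-3\right) = 6$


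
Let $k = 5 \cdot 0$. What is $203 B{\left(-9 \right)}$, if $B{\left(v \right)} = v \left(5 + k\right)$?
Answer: $-9135$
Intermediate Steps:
$k = 0$
$B{\left(v \right)} = 5 v$ ($B{\left(v \right)} = v \left(5 + 0\right) = v 5 = 5 v$)
$203 B{\left(-9 \right)} = 203 \cdot 5 \left(-9\right) = 203 \left(-45\right) = -9135$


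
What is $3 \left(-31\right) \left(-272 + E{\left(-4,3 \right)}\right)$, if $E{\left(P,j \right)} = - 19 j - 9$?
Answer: $31434$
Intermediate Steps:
$E{\left(P,j \right)} = -9 - 19 j$
$3 \left(-31\right) \left(-272 + E{\left(-4,3 \right)}\right) = 3 \left(-31\right) \left(-272 - 66\right) = - 93 \left(-272 - 66\right) = \left(-93\right) \left(-338\right) = 31434$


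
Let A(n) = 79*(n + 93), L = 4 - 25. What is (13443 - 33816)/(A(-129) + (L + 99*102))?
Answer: -6791/2411 ≈ -2.8167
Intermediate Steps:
L = -21
A(n) = 7347 + 79*n (A(n) = 79*(93 + n) = 7347 + 79*n)
(13443 - 33816)/(A(-129) + (L + 99*102)) = (13443 - 33816)/((7347 + 79*(-129)) + (-21 + 99*102)) = -20373/((7347 - 10191) + (-21 + 10098)) = -20373/(-2844 + 10077) = -20373/7233 = -20373*1/7233 = -6791/2411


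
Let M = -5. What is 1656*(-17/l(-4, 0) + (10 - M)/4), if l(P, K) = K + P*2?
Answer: 9729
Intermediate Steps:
l(P, K) = K + 2*P
1656*(-17/l(-4, 0) + (10 - M)/4) = 1656*(-17/(0 + 2*(-4)) + (10 - 1*(-5))/4) = 1656*(-17/(0 - 8) + (10 + 5)*(¼)) = 1656*(-17/(-8) + 15*(¼)) = 1656*(-17*(-⅛) + 15/4) = 1656*(17/8 + 15/4) = 1656*(47/8) = 9729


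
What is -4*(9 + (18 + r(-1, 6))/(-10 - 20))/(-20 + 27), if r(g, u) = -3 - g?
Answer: -508/105 ≈ -4.8381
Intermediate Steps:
-4*(9 + (18 + r(-1, 6))/(-10 - 20))/(-20 + 27) = -4*(9 + (18 + (-3 - 1*(-1)))/(-10 - 20))/(-20 + 27) = -4*(9 + (18 + (-3 + 1))/(-30))/7 = -4*(9 + (18 - 2)*(-1/30))/7 = -4*(9 + 16*(-1/30))/7 = -4*(9 - 8/15)/7 = -508/(15*7) = -4*127/105 = -508/105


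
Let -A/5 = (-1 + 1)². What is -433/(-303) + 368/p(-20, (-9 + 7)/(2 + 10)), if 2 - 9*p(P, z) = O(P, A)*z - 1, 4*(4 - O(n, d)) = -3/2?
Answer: 48247235/54237 ≈ 889.56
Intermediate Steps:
A = 0 (A = -5*(-1 + 1)² = -5*0² = -5*0 = 0)
O(n, d) = 35/8 (O(n, d) = 4 - (-3)/(4*2) = 4 - ¼*(-3/2) = 4 + 3/8 = 35/8)
p(P, z) = ⅓ - 35*z/72 (p(P, z) = 2/9 - (35*z/8 - 1)/9 = 2/9 - (-1 + 35*z/8)/9 = 2/9 + (⅑ - 35*z/72) = ⅓ - 35*z/72)
-433/(-303) + 368/p(-20, (-9 + 7)/(2 + 10)) = -433/(-303) + 368/(⅓ - 35*(-9 + 7)/(72*(2 + 10))) = -433*(-1/303) + 368/(⅓ - (-35)/(36*12)) = 433/303 + 368/(⅓ - (-35)/(36*12)) = 433/303 + 368/(⅓ - 35/72*(-⅙)) = 433/303 + 368/(⅓ + 35/432) = 433/303 + 368/(179/432) = 433/303 + 368*(432/179) = 433/303 + 158976/179 = 48247235/54237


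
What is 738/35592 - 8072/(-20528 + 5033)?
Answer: 49788989/91916340 ≈ 0.54168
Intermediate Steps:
738/35592 - 8072/(-20528 + 5033) = 738*(1/35592) - 8072/(-15495) = 123/5932 - 8072*(-1/15495) = 123/5932 + 8072/15495 = 49788989/91916340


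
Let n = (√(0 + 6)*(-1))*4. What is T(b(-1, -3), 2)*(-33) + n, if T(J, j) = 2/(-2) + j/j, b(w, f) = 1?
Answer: -4*√6 ≈ -9.7980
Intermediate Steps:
T(J, j) = 0 (T(J, j) = 2*(-½) + 1 = -1 + 1 = 0)
n = -4*√6 (n = (√6*(-1))*4 = -√6*4 = -4*√6 ≈ -9.7980)
T(b(-1, -3), 2)*(-33) + n = 0*(-33) - 4*√6 = 0 - 4*√6 = -4*√6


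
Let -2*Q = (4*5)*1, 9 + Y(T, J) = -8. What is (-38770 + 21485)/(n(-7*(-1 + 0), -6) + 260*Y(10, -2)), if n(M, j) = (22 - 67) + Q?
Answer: 3457/895 ≈ 3.8626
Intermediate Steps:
Y(T, J) = -17 (Y(T, J) = -9 - 8 = -17)
Q = -10 (Q = -4*5/2 = -10 ≈ -10.000)
n(M, j) = -55 (n(M, j) = (22 - 67) - 10 = -45 - 10 = -55)
(-38770 + 21485)/(n(-7*(-1 + 0), -6) + 260*Y(10, -2)) = (-38770 + 21485)/(-55 + 260*(-17)) = -17285/(-55 - 4420) = -17285/(-4475) = -17285*(-1/4475) = 3457/895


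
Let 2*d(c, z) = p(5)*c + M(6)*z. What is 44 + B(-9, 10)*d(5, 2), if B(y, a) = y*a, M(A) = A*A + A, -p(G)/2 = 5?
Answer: -1486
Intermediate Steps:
p(G) = -10 (p(G) = -2*5 = -10)
M(A) = A + A² (M(A) = A² + A = A + A²)
d(c, z) = -5*c + 21*z (d(c, z) = (-10*c + (6*(1 + 6))*z)/2 = (-10*c + (6*7)*z)/2 = (-10*c + 42*z)/2 = -5*c + 21*z)
B(y, a) = a*y
44 + B(-9, 10)*d(5, 2) = 44 + (10*(-9))*(-5*5 + 21*2) = 44 - 90*(-25 + 42) = 44 - 90*17 = 44 - 1530 = -1486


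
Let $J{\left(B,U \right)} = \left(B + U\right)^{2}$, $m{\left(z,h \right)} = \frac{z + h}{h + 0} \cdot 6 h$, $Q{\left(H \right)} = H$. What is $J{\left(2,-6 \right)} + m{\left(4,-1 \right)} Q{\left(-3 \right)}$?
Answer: $-38$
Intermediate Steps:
$m{\left(z,h \right)} = 6 h + 6 z$ ($m{\left(z,h \right)} = \frac{h + z}{h} 6 h = \frac{6 \left(h + z\right)}{h} h = 6 h + 6 z$)
$J{\left(2,-6 \right)} + m{\left(4,-1 \right)} Q{\left(-3 \right)} = \left(2 - 6\right)^{2} + \left(6 \left(-1\right) + 6 \cdot 4\right) \left(-3\right) = \left(-4\right)^{2} + \left(-6 + 24\right) \left(-3\right) = 16 + 18 \left(-3\right) = 16 - 54 = -38$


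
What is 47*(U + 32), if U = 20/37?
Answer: 56588/37 ≈ 1529.4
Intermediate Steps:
U = 20/37 (U = 20*(1/37) = 20/37 ≈ 0.54054)
47*(U + 32) = 47*(20/37 + 32) = 47*(1204/37) = 56588/37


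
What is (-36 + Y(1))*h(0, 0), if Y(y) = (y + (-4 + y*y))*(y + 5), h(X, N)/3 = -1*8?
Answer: 1152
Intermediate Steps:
h(X, N) = -24 (h(X, N) = 3*(-1*8) = 3*(-8) = -24)
Y(y) = (5 + y)*(-4 + y + y**2) (Y(y) = (y + (-4 + y**2))*(5 + y) = (-4 + y + y**2)*(5 + y) = (5 + y)*(-4 + y + y**2))
(-36 + Y(1))*h(0, 0) = (-36 + (-20 + 1 + 1**3 + 6*1**2))*(-24) = (-36 + (-20 + 1 + 1 + 6*1))*(-24) = (-36 + (-20 + 1 + 1 + 6))*(-24) = (-36 - 12)*(-24) = -48*(-24) = 1152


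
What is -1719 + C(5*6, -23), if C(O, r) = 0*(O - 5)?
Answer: -1719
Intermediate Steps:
C(O, r) = 0 (C(O, r) = 0*(-5 + O) = 0)
-1719 + C(5*6, -23) = -1719 + 0 = -1719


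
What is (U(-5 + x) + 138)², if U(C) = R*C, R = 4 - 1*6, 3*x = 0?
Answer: 21904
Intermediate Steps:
x = 0 (x = (⅓)*0 = 0)
R = -2 (R = 4 - 6 = -2)
U(C) = -2*C
(U(-5 + x) + 138)² = (-2*(-5 + 0) + 138)² = (-2*(-5) + 138)² = (10 + 138)² = 148² = 21904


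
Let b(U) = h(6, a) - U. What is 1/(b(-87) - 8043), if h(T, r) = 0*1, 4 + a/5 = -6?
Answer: -1/7956 ≈ -0.00012569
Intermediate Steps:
a = -50 (a = -20 + 5*(-6) = -20 - 30 = -50)
h(T, r) = 0
b(U) = -U (b(U) = 0 - U = -U)
1/(b(-87) - 8043) = 1/(-1*(-87) - 8043) = 1/(87 - 8043) = 1/(-7956) = -1/7956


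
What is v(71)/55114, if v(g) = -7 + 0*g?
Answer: -7/55114 ≈ -0.00012701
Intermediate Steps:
v(g) = -7 (v(g) = -7 + 0 = -7)
v(71)/55114 = -7/55114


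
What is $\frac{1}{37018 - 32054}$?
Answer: $\frac{1}{4964} \approx 0.00020145$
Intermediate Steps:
$\frac{1}{37018 - 32054} = \frac{1}{4964}$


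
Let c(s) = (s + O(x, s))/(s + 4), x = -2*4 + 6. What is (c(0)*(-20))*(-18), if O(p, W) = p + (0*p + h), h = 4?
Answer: 180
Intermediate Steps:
x = -2 (x = -8 + 6 = -2)
O(p, W) = 4 + p (O(p, W) = p + (0*p + 4) = p + (0 + 4) = p + 4 = 4 + p)
c(s) = (2 + s)/(4 + s) (c(s) = (s + (4 - 2))/(s + 4) = (s + 2)/(4 + s) = (2 + s)/(4 + s))
(c(0)*(-20))*(-18) = (((2 + 0)/(4 + 0))*(-20))*(-18) = ((2/4)*(-20))*(-18) = (((¼)*2)*(-20))*(-18) = ((½)*(-20))*(-18) = -10*(-18) = 180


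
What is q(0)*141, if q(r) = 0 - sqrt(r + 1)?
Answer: -141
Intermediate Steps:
q(r) = -sqrt(1 + r) (q(r) = 0 - sqrt(1 + r) = -sqrt(1 + r))
q(0)*141 = -sqrt(1 + 0)*141 = -sqrt(1)*141 = -1*1*141 = -1*141 = -141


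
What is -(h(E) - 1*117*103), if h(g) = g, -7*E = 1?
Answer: 84358/7 ≈ 12051.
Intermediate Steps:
E = -⅐ (E = -⅐*1 = -⅐ ≈ -0.14286)
-(h(E) - 1*117*103) = -(-⅐ - 1*117*103) = -(-⅐ - 117*103) = -(-⅐ - 12051) = -1*(-84358/7) = 84358/7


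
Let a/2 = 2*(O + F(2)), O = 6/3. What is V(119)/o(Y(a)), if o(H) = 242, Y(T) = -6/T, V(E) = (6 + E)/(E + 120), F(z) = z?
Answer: 125/57838 ≈ 0.0021612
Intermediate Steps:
O = 2 (O = 6*(⅓) = 2)
V(E) = (6 + E)/(120 + E)
a = 16 (a = 2*(2*(2 + 2)) = 2*(2*4) = 2*8 = 16)
V(119)/o(Y(a)) = ((6 + 119)/(120 + 119))/242 = (125/239)*(1/242) = 125/57838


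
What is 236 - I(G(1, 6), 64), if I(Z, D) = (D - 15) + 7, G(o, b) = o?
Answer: 180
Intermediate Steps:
I(Z, D) = -8 + D (I(Z, D) = (-15 + D) + 7 = -8 + D)
236 - I(G(1, 6), 64) = 236 - (-8 + 64) = 236 - 1*56 = 236 - 56 = 180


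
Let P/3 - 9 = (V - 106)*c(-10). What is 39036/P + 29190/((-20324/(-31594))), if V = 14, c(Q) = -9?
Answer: 193042502927/4252797 ≈ 45392.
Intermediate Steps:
P = 2511 (P = 27 + 3*((14 - 106)*(-9)) = 27 + 3*(-92*(-9)) = 27 + 3*828 = 27 + 2484 = 2511)
39036/P + 29190/((-20324/(-31594))) = 39036/2511 + 29190/((-20324/(-31594))) = 39036*(1/2511) + 29190/((-20324*(-1/31594))) = 13012/837 + 29190/(10162/15797) = 13012/837 + 29190*(15797/10162) = 13012/837 + 230557215/5081 = 193042502927/4252797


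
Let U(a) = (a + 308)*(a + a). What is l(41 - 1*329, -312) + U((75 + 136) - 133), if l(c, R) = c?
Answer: 59928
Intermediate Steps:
U(a) = 2*a*(308 + a) (U(a) = (308 + a)*(2*a) = 2*a*(308 + a))
l(41 - 1*329, -312) + U((75 + 136) - 133) = (41 - 1*329) + 2*((75 + 136) - 133)*(308 + ((75 + 136) - 133)) = (41 - 329) + 2*(211 - 133)*(308 + (211 - 133)) = -288 + 2*78*(308 + 78) = -288 + 2*78*386 = -288 + 60216 = 59928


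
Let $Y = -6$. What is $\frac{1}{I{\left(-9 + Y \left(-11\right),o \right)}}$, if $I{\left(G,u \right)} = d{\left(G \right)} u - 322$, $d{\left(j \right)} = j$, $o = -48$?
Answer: $- \frac{1}{3058} \approx -0.00032701$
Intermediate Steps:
$I{\left(G,u \right)} = -322 + G u$ ($I{\left(G,u \right)} = G u - 322 = -322 + G u$)
$\frac{1}{I{\left(-9 + Y \left(-11\right),o \right)}} = \frac{1}{-322 + \left(-9 - -66\right) \left(-48\right)} = \frac{1}{-322 + \left(-9 + 66\right) \left(-48\right)} = \frac{1}{-322 + 57 \left(-48\right)} = \frac{1}{-322 - 2736} = \frac{1}{-3058} = - \frac{1}{3058}$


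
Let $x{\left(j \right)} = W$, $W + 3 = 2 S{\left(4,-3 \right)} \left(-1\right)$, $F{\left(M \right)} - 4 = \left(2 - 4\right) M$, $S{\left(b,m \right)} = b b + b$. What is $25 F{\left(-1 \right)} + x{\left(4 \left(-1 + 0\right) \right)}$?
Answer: $107$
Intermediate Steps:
$S{\left(b,m \right)} = b + b^{2}$ ($S{\left(b,m \right)} = b^{2} + b = b + b^{2}$)
$F{\left(M \right)} = 4 - 2 M$ ($F{\left(M \right)} = 4 + \left(2 - 4\right) M = 4 - 2 M$)
$W = -43$ ($W = -3 + 2 \cdot 4 \left(1 + 4\right) \left(-1\right) = -3 + 2 \cdot 4 \cdot 5 \left(-1\right) = -3 + 2 \cdot 20 \left(-1\right) = -3 + 40 \left(-1\right) = -3 - 40 = -43$)
$x{\left(j \right)} = -43$
$25 F{\left(-1 \right)} + x{\left(4 \left(-1 + 0\right) \right)} = 25 \left(4 - -2\right) - 43 = 25 \left(4 + 2\right) - 43 = 25 \cdot 6 - 43 = 150 - 43 = 107$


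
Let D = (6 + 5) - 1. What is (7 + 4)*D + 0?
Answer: 110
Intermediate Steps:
D = 10 (D = 11 - 1 = 10)
(7 + 4)*D + 0 = (7 + 4)*10 + 0 = 11*10 + 0 = 110 + 0 = 110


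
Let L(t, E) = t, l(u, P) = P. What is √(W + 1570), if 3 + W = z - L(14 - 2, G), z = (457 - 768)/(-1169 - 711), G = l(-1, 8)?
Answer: √1374144170/940 ≈ 39.436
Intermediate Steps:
G = 8
z = 311/1880 (z = -311/(-1880) = -311*(-1/1880) = 311/1880 ≈ 0.16543)
W = -27889/1880 (W = -3 + (311/1880 - (14 - 2)) = -3 + (311/1880 - 1*12) = -3 + (311/1880 - 12) = -3 - 22249/1880 = -27889/1880 ≈ -14.835)
√(W + 1570) = √(-27889/1880 + 1570) = √(2923711/1880) = √1374144170/940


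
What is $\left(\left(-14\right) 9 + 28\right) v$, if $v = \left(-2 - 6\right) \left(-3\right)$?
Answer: $-2352$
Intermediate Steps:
$v = 24$ ($v = \left(-8\right) \left(-3\right) = 24$)
$\left(\left(-14\right) 9 + 28\right) v = \left(\left(-14\right) 9 + 28\right) 24 = \left(-126 + 28\right) 24 = \left(-98\right) 24 = -2352$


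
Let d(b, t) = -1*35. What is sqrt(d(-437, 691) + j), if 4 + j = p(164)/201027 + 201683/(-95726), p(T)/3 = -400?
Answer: I*sqrt(1691623278281802954182)/6414503534 ≈ 6.4119*I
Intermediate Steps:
p(T) = -1200 (p(T) = 3*(-400) = -1200)
d(b, t) = -35
j = -39210880683/6414503534 (j = -4 + (-1200/201027 + 201683/(-95726)) = -4 + (-1200*1/201027 + 201683*(-1/95726)) = -4 + (-400/67009 - 201683/95726) = -4 - 13552866547/6414503534 = -39210880683/6414503534 ≈ -6.1128)
sqrt(d(-437, 691) + j) = sqrt(-35 - 39210880683/6414503534) = sqrt(-263718504373/6414503534) = I*sqrt(1691623278281802954182)/6414503534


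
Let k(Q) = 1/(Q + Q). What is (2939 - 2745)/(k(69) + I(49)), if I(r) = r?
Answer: 26772/6763 ≈ 3.9586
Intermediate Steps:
k(Q) = 1/(2*Q)
(2939 - 2745)/(k(69) + I(49)) = (2939 - 2745)/((½)/69 + 49) = 194/((½)*(1/69) + 49) = 194/(1/138 + 49) = 194/(6763/138) = 194*(138/6763) = 26772/6763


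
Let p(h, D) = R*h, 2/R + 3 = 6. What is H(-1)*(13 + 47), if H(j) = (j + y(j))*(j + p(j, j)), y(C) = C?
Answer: 200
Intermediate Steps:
R = ⅔ (R = 2/(-3 + 6) = 2/3 = 2*(⅓) = ⅔ ≈ 0.66667)
p(h, D) = 2*h/3
H(j) = 10*j²/3 (H(j) = (j + j)*(j + 2*j/3) = (2*j)*(5*j/3) = 10*j²/3)
H(-1)*(13 + 47) = ((10/3)*(-1)²)*(13 + 47) = ((10/3)*1)*60 = (10/3)*60 = 200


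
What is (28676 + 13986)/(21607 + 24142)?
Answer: 42662/45749 ≈ 0.93252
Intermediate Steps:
(28676 + 13986)/(21607 + 24142) = 42662/45749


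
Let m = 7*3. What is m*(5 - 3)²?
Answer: 84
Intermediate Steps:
m = 21
m*(5 - 3)² = 21*(5 - 3)² = 21*2² = 21*4 = 84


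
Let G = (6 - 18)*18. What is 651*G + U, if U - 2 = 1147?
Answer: -139467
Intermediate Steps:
U = 1149 (U = 2 + 1147 = 1149)
G = -216 (G = -12*18 = -216)
651*G + U = 651*(-216) + 1149 = -140616 + 1149 = -139467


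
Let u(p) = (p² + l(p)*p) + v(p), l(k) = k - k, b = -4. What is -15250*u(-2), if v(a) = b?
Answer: 0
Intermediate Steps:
v(a) = -4
l(k) = 0
u(p) = -4 + p² (u(p) = (p² + 0*p) - 4 = (p² + 0) - 4 = p² - 4 = -4 + p²)
-15250*u(-2) = -15250*(-4 + (-2)²) = -15250*(-4 + 4) = -15250*0 = 0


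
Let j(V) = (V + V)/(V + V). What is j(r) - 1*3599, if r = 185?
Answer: -3598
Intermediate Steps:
j(V) = 1 (j(V) = (2*V)/((2*V)) = (2*V)*(1/(2*V)) = 1)
j(r) - 1*3599 = 1 - 1*3599 = 1 - 3599 = -3598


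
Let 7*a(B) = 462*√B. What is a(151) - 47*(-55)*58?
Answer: 149930 + 66*√151 ≈ 1.5074e+5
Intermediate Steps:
a(B) = 66*√B (a(B) = (462*√B)/7 = 66*√B)
a(151) - 47*(-55)*58 = 66*√151 - 47*(-55)*58 = 66*√151 - (-2585)*58 = 66*√151 - 1*(-149930) = 66*√151 + 149930 = 149930 + 66*√151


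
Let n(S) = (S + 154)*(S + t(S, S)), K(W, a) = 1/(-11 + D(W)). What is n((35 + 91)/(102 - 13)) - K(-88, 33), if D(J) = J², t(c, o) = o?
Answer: 26954631791/61253093 ≈ 440.05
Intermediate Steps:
K(W, a) = 1/(-11 + W²)
n(S) = 2*S*(154 + S) (n(S) = (S + 154)*(S + S) = (154 + S)*(2*S) = 2*S*(154 + S))
n((35 + 91)/(102 - 13)) - K(-88, 33) = 2*((35 + 91)/(102 - 13))*(154 + (35 + 91)/(102 - 13)) - 1/(-11 + (-88)²) = 2*(126/89)*(154 + 126/89) - 1/(-11 + 7744) = 2*(126*(1/89))*(154 + 126*(1/89)) - 1/7733 = 2*(126/89)*(154 + 126/89) - 1*1/7733 = 2*(126/89)*(13832/89) - 1/7733 = 3485664/7921 - 1/7733 = 26954631791/61253093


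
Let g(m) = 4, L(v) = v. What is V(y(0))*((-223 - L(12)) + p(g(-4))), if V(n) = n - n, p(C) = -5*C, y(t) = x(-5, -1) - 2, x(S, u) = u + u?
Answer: 0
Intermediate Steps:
x(S, u) = 2*u
y(t) = -4 (y(t) = 2*(-1) - 2 = -2 - 2 = -4)
V(n) = 0
V(y(0))*((-223 - L(12)) + p(g(-4))) = 0*((-223 - 1*12) - 5*4) = 0*((-223 - 12) - 20) = 0*(-235 - 20) = 0*(-255) = 0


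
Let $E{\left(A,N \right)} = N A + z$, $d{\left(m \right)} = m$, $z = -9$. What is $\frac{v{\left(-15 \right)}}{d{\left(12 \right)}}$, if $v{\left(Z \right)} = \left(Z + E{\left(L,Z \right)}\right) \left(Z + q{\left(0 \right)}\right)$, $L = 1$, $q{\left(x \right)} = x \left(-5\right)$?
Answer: $\frac{195}{4} \approx 48.75$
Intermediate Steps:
$q{\left(x \right)} = - 5 x$
$E{\left(A,N \right)} = -9 + A N$ ($E{\left(A,N \right)} = N A - 9 = A N - 9 = -9 + A N$)
$v{\left(Z \right)} = Z \left(-9 + 2 Z\right)$ ($v{\left(Z \right)} = \left(Z + \left(-9 + 1 Z\right)\right) \left(Z - 0\right) = \left(Z + \left(-9 + Z\right)\right) \left(Z + 0\right) = \left(-9 + 2 Z\right) Z = Z \left(-9 + 2 Z\right)$)
$\frac{v{\left(-15 \right)}}{d{\left(12 \right)}} = \frac{\left(-15\right) \left(-9 + 2 \left(-15\right)\right)}{12} = - 15 \left(-9 - 30\right) \frac{1}{12} = \left(-15\right) \left(-39\right) \frac{1}{12} = 585 \cdot \frac{1}{12} = \frac{195}{4}$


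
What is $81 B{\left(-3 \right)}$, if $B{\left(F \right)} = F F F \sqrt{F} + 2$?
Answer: $162 - 2187 i \sqrt{3} \approx 162.0 - 3788.0 i$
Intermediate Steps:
$B{\left(F \right)} = 2 + F^{\frac{7}{2}}$ ($B{\left(F \right)} = F^{2} F^{\frac{3}{2}} + 2 = F^{\frac{7}{2}} + 2 = 2 + F^{\frac{7}{2}}$)
$81 B{\left(-3 \right)} = 81 \left(2 + \left(-3\right)^{\frac{7}{2}}\right) = 81 \left(2 - 27 i \sqrt{3}\right) = 162 - 2187 i \sqrt{3}$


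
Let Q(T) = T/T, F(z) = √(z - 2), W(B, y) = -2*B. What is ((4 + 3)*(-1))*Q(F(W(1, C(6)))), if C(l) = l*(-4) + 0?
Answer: -7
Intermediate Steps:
C(l) = -4*l (C(l) = -4*l + 0 = -4*l)
F(z) = √(-2 + z)
Q(T) = 1
((4 + 3)*(-1))*Q(F(W(1, C(6)))) = ((4 + 3)*(-1))*1 = (7*(-1))*1 = -7*1 = -7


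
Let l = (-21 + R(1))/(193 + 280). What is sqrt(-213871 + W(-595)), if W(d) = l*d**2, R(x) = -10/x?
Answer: I*sqrt(53040213534)/473 ≈ 486.9*I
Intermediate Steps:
l = -31/473 (l = (-21 - 10/1)/(193 + 280) = (-21 - 10*1)/473 = (-21 - 10)*(1/473) = -31*1/473 = -31/473 ≈ -0.065539)
W(d) = -31*d**2/473
sqrt(-213871 + W(-595)) = sqrt(-213871 - 31/473*(-595)**2) = sqrt(-213871 - 31/473*354025) = sqrt(-213871 - 10974775/473) = sqrt(-112135758/473) = I*sqrt(53040213534)/473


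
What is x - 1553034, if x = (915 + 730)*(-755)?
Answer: -2795009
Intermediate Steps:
x = -1241975 (x = 1645*(-755) = -1241975)
x - 1553034 = -1241975 - 1553034 = -2795009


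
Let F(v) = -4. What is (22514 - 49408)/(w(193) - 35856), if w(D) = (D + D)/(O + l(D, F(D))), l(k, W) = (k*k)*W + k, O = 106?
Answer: 285646937/380834287 ≈ 0.75006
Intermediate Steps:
l(k, W) = k + W*k² (l(k, W) = k²*W + k = W*k² + k = k + W*k²)
w(D) = 2*D/(106 + D*(1 - 4*D)) (w(D) = (D + D)/(106 + D*(1 - 4*D)) = (2*D)/(106 + D*(1 - 4*D)) = 2*D/(106 + D*(1 - 4*D)))
(22514 - 49408)/(w(193) - 35856) = (22514 - 49408)/(-2*193/(-106 + 193*(-1 + 4*193)) - 35856) = -26894/(-2*193/(-106 + 193*(-1 + 772)) - 35856) = -26894/(-2*193/(-106 + 193*771) - 35856) = -26894/(-2*193/(-106 + 148803) - 35856) = -26894/(-2*193/148697 - 35856) = -26894/(-2*193*1/148697 - 35856) = -26894/(-386/148697 - 35856) = -26894/(-5331680018/148697) = -26894*(-148697/5331680018) = 285646937/380834287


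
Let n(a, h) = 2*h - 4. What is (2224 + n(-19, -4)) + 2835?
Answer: 5047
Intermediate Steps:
n(a, h) = -4 + 2*h
(2224 + n(-19, -4)) + 2835 = (2224 + (-4 + 2*(-4))) + 2835 = (2224 + (-4 - 8)) + 2835 = (2224 - 12) + 2835 = 2212 + 2835 = 5047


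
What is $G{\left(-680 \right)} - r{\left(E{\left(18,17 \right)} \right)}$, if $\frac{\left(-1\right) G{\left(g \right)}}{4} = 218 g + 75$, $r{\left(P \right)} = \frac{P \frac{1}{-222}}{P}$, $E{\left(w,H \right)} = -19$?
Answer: $\frac{131570521}{222} \approx 5.9266 \cdot 10^{5}$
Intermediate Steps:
$r{\left(P \right)} = - \frac{1}{222}$ ($r{\left(P \right)} = \frac{P \left(- \frac{1}{222}\right)}{P} = \frac{\left(- \frac{1}{222}\right) P}{P} = - \frac{1}{222}$)
$G{\left(g \right)} = -300 - 872 g$ ($G{\left(g \right)} = - 4 \left(218 g + 75\right) = - 4 \left(75 + 218 g\right) = -300 - 872 g$)
$G{\left(-680 \right)} - r{\left(E{\left(18,17 \right)} \right)} = \left(-300 - -592960\right) - - \frac{1}{222} = \left(-300 + 592960\right) + \frac{1}{222} = 592660 + \frac{1}{222} = \frac{131570521}{222}$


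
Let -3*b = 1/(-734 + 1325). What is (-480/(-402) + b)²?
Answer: 20099583529/14111301681 ≈ 1.4244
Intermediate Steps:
b = -1/1773 (b = -1/(3*(-734 + 1325)) = -⅓/591 = -⅓*1/591 = -1/1773 ≈ -0.00056402)
(-480/(-402) + b)² = (-480/(-402) - 1/1773)² = (-480*(-1/402) - 1/1773)² = (80/67 - 1/1773)² = (141773/118791)² = 20099583529/14111301681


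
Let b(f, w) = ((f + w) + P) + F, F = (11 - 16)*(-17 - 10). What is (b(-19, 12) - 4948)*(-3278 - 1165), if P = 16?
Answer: 21344172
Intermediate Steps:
F = 135 (F = -5*(-27) = 135)
b(f, w) = 151 + f + w (b(f, w) = ((f + w) + 16) + 135 = (16 + f + w) + 135 = 151 + f + w)
(b(-19, 12) - 4948)*(-3278 - 1165) = ((151 - 19 + 12) - 4948)*(-3278 - 1165) = (144 - 4948)*(-4443) = -4804*(-4443) = 21344172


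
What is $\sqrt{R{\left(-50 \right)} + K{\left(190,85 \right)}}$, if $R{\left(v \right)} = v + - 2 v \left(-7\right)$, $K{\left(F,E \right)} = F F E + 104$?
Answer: $\sqrt{3067854} \approx 1751.5$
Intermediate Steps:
$K{\left(F,E \right)} = 104 + E F^{2}$ ($K{\left(F,E \right)} = F^{2} E + 104 = E F^{2} + 104 = 104 + E F^{2}$)
$R{\left(v \right)} = 15 v$ ($R{\left(v \right)} = v + 14 v = 15 v$)
$\sqrt{R{\left(-50 \right)} + K{\left(190,85 \right)}} = \sqrt{15 \left(-50\right) + \left(104 + 85 \cdot 190^{2}\right)} = \sqrt{-750 + \left(104 + 85 \cdot 36100\right)} = \sqrt{-750 + \left(104 + 3068500\right)} = \sqrt{-750 + 3068604} = \sqrt{3067854}$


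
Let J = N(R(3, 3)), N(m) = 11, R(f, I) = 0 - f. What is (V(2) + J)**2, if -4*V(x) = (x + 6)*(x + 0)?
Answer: 49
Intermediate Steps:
R(f, I) = -f
J = 11
V(x) = -x*(6 + x)/4 (V(x) = -(x + 6)*(x + 0)/4 = -(6 + x)*x/4 = -x*(6 + x)/4)
(V(2) + J)**2 = (-1/4*2*(6 + 2) + 11)**2 = (-1/4*2*8 + 11)**2 = (-4 + 11)**2 = 7**2 = 49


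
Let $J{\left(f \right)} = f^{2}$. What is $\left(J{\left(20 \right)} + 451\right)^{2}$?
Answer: $724201$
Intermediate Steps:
$\left(J{\left(20 \right)} + 451\right)^{2} = \left(20^{2} + 451\right)^{2} = \left(400 + 451\right)^{2} = 851^{2} = 724201$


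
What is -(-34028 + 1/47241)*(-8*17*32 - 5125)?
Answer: -1692715134591/5249 ≈ -3.2248e+8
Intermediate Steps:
-(-34028 + 1/47241)*(-8*17*32 - 5125) = -(-34028 + 1/47241)*(-136*32 - 5125) = -(-1607516747)*(-4352 - 5125)/47241 = -(-1607516747)*(-9477)/47241 = -1*1692715134591/5249 = -1692715134591/5249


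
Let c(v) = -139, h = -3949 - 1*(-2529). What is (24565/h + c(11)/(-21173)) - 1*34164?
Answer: -205536625121/6013132 ≈ -34181.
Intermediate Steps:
h = -1420 (h = -3949 + 2529 = -1420)
(24565/h + c(11)/(-21173)) - 1*34164 = (24565/(-1420) - 139/(-21173)) - 1*34164 = (24565*(-1/1420) - 139*(-1/21173)) - 34164 = (-4913/284 + 139/21173) - 34164 = -103983473/6013132 - 34164 = -205536625121/6013132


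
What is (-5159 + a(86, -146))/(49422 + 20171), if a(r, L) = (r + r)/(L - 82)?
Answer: -294106/3966801 ≈ -0.074142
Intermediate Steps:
a(r, L) = 2*r/(-82 + L) (a(r, L) = (2*r)/(-82 + L) = 2*r/(-82 + L))
(-5159 + a(86, -146))/(49422 + 20171) = (-5159 + 2*86/(-82 - 146))/(49422 + 20171) = (-5159 + 2*86/(-228))/69593 = (-5159 + 2*86*(-1/228))*(1/69593) = (-5159 - 43/57)*(1/69593) = -294106/57*1/69593 = -294106/3966801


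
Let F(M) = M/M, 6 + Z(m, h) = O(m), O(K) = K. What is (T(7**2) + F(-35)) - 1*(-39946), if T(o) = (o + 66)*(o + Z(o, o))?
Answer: 50527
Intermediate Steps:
Z(m, h) = -6 + m
F(M) = 1
T(o) = (-6 + 2*o)*(66 + o) (T(o) = (o + 66)*(o + (-6 + o)) = (66 + o)*(-6 + 2*o) = (-6 + 2*o)*(66 + o))
(T(7**2) + F(-35)) - 1*(-39946) = ((-396 + 2*(7**2)**2 + 126*7**2) + 1) - 1*(-39946) = ((-396 + 2*49**2 + 126*49) + 1) + 39946 = ((-396 + 2*2401 + 6174) + 1) + 39946 = ((-396 + 4802 + 6174) + 1) + 39946 = (10580 + 1) + 39946 = 10581 + 39946 = 50527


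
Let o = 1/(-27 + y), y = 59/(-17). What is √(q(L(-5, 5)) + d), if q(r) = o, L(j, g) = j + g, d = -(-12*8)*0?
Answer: I*√8806/518 ≈ 0.18116*I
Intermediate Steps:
y = -59/17 (y = 59*(-1/17) = -59/17 ≈ -3.4706)
d = 0 (d = -(-96)*0 = -1*0 = 0)
L(j, g) = g + j
o = -17/518 (o = 1/(-27 - 59/17) = 1/(-518/17) = -17/518 ≈ -0.032819)
q(r) = -17/518
√(q(L(-5, 5)) + d) = √(-17/518 + 0) = √(-17/518) = I*√8806/518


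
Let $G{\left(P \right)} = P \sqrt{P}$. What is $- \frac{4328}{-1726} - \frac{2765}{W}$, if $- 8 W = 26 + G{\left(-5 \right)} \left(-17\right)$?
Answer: $\frac{575965924}{31759263} - \frac{1880200 i \sqrt{5}}{36801} \approx 18.135 - 114.24 i$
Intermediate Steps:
$G{\left(P \right)} = P^{\frac{3}{2}}$
$W = - \frac{13}{4} - \frac{85 i \sqrt{5}}{8}$ ($W = - \frac{26 + \left(-5\right)^{\frac{3}{2}} \left(-17\right)}{8} = - \frac{26 + - 5 i \sqrt{5} \left(-17\right)}{8} = - \frac{26 + 85 i \sqrt{5}}{8} = - \frac{13}{4} - \frac{85 i \sqrt{5}}{8} \approx -3.25 - 23.758 i$)
$- \frac{4328}{-1726} - \frac{2765}{W} = - \frac{4328}{-1726} - \frac{2765}{- \frac{13}{4} - \frac{85 i \sqrt{5}}{8}} = \left(-4328\right) \left(- \frac{1}{1726}\right) - \frac{2765}{- \frac{13}{4} - \frac{85 i \sqrt{5}}{8}} = \frac{2164}{863} - \frac{2765}{- \frac{13}{4} - \frac{85 i \sqrt{5}}{8}}$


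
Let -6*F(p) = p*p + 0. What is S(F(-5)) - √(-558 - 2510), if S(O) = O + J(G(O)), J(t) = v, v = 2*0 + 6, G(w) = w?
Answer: 11/6 - 2*I*√767 ≈ 1.8333 - 55.39*I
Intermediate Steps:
F(p) = -p²/6 (F(p) = -(p*p + 0)/6 = -(p² + 0)/6 = -p²/6)
v = 6 (v = 0 + 6 = 6)
J(t) = 6
S(O) = 6 + O (S(O) = O + 6 = 6 + O)
S(F(-5)) - √(-558 - 2510) = (6 - ⅙*(-5)²) - √(-558 - 2510) = (6 - ⅙*25) - √(-3068) = (6 - 25/6) - 2*I*√767 = 11/6 - 2*I*√767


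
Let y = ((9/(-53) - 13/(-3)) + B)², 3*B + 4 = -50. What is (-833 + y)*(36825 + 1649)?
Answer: -624012614602/25281 ≈ -2.4683e+7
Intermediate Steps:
B = -18 (B = -4/3 + (⅓)*(-50) = -4/3 - 50/3 = -18)
y = 4840000/25281 (y = ((9/(-53) - 13/(-3)) - 18)² = ((9*(-1/53) - 13*(-⅓)) - 18)² = ((-9/53 + 13/3) - 18)² = (662/159 - 18)² = (-2200/159)² = 4840000/25281 ≈ 191.45)
(-833 + y)*(36825 + 1649) = (-833 + 4840000/25281)*(36825 + 1649) = -16219073/25281*38474 = -624012614602/25281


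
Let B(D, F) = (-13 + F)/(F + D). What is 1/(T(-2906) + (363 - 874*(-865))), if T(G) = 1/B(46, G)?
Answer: 2919/2207855647 ≈ 1.3221e-6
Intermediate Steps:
B(D, F) = (-13 + F)/(D + F)
T(G) = (46 + G)/(-13 + G) (T(G) = 1/((-13 + G)/(46 + G)) = (46 + G)/(-13 + G))
1/(T(-2906) + (363 - 874*(-865))) = 1/((46 - 2906)/(-13 - 2906) + (363 - 874*(-865))) = 1/(-2860/(-2919) + (363 + 756010)) = 1/(-1/2919*(-2860) + 756373) = 1/(2860/2919 + 756373) = 1/(2207855647/2919) = 2919/2207855647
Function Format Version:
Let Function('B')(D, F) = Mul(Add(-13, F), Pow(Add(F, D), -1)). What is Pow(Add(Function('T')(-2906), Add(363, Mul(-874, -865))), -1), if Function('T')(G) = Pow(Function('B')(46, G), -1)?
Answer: Rational(2919, 2207855647) ≈ 1.3221e-6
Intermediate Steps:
Function('B')(D, F) = Mul(Pow(Add(D, F), -1), Add(-13, F)) (Function('B')(D, F) = Mul(Add(-13, F), Pow(Add(D, F), -1)) = Mul(Pow(Add(D, F), -1), Add(-13, F)))
Function('T')(G) = Mul(Pow(Add(-13, G), -1), Add(46, G)) (Function('T')(G) = Pow(Mul(Pow(Add(46, G), -1), Add(-13, G)), -1) = Mul(Pow(Add(-13, G), -1), Add(46, G)))
Pow(Add(Function('T')(-2906), Add(363, Mul(-874, -865))), -1) = Pow(Add(Mul(Pow(Add(-13, -2906), -1), Add(46, -2906)), Add(363, Mul(-874, -865))), -1) = Pow(Add(Mul(Pow(-2919, -1), -2860), Add(363, 756010)), -1) = Pow(Add(Mul(Rational(-1, 2919), -2860), 756373), -1) = Pow(Add(Rational(2860, 2919), 756373), -1) = Pow(Rational(2207855647, 2919), -1) = Rational(2919, 2207855647)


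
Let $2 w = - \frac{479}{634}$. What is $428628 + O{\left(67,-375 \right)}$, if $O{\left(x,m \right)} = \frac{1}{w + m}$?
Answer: $\frac{204017925544}{475979} \approx 4.2863 \cdot 10^{5}$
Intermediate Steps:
$w = - \frac{479}{1268}$ ($w = \frac{\left(-479\right) \frac{1}{634}}{2} = \frac{1}{2} \left(- \frac{479}{634}\right) = - \frac{479}{1268} \approx -0.37776$)
$O{\left(x,m \right)} = \frac{1}{- \frac{479}{1268} + m}$
$428628 + O{\left(67,-375 \right)} = 428628 + \frac{1268}{-479 + 1268 \left(-375\right)} = 428628 + \frac{1268}{-479 - 475500} = 428628 + \frac{1268}{-475979} = 428628 + 1268 \left(- \frac{1}{475979}\right) = 428628 - \frac{1268}{475979} = \frac{204017925544}{475979}$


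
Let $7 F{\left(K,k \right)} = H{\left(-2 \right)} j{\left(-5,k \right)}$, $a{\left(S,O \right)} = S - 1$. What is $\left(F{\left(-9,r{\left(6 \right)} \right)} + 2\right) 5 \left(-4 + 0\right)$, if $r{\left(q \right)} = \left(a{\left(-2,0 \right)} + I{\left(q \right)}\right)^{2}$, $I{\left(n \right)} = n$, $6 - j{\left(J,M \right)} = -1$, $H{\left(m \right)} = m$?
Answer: $0$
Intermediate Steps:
$a{\left(S,O \right)} = -1 + S$
$j{\left(J,M \right)} = 7$ ($j{\left(J,M \right)} = 6 - -1 = 6 + 1 = 7$)
$r{\left(q \right)} = \left(-3 + q\right)^{2}$ ($r{\left(q \right)} = \left(\left(-1 - 2\right) + q\right)^{2} = \left(-3 + q\right)^{2}$)
$F{\left(K,k \right)} = -2$ ($F{\left(K,k \right)} = \frac{\left(-2\right) 7}{7} = \frac{1}{7} \left(-14\right) = -2$)
$\left(F{\left(-9,r{\left(6 \right)} \right)} + 2\right) 5 \left(-4 + 0\right) = \left(-2 + 2\right) 5 \left(-4 + 0\right) = 0 \cdot 5 \left(-4\right) = 0 \left(-20\right) = 0$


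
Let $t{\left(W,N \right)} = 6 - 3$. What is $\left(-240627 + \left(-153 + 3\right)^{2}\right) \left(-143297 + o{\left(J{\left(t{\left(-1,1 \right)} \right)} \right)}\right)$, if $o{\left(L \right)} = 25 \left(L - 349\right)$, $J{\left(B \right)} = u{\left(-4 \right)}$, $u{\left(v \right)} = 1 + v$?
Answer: $33176462319$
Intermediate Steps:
$t{\left(W,N \right)} = 3$ ($t{\left(W,N \right)} = 6 - 3 = 3$)
$J{\left(B \right)} = -3$ ($J{\left(B \right)} = 1 - 4 = -3$)
$o{\left(L \right)} = -8725 + 25 L$ ($o{\left(L \right)} = 25 \left(-349 + L\right) = -8725 + 25 L$)
$\left(-240627 + \left(-153 + 3\right)^{2}\right) \left(-143297 + o{\left(J{\left(t{\left(-1,1 \right)} \right)} \right)}\right) = \left(-240627 + \left(-153 + 3\right)^{2}\right) \left(-143297 + \left(-8725 + 25 \left(-3\right)\right)\right) = \left(-240627 + \left(-150\right)^{2}\right) \left(-143297 - 8800\right) = \left(-240627 + 22500\right) \left(-143297 - 8800\right) = \left(-218127\right) \left(-152097\right) = 33176462319$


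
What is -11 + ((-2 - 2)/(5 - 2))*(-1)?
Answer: -29/3 ≈ -9.6667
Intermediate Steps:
-11 + ((-2 - 2)/(5 - 2))*(-1) = -11 - 4/3*(-1) = -11 + 4/3 = -29/3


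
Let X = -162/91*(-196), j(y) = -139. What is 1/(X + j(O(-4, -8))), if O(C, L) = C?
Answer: 13/2729 ≈ 0.0047636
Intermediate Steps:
X = 4536/13 (X = -162*1/91*(-196) = -162/91*(-196) = 4536/13 ≈ 348.92)
1/(X + j(O(-4, -8))) = 1/(4536/13 - 139) = 1/(2729/13) = 13/2729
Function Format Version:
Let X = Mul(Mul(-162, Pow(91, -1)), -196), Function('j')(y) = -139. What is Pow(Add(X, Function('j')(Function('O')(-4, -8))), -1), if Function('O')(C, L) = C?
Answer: Rational(13, 2729) ≈ 0.0047636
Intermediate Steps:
X = Rational(4536, 13) (X = Mul(Mul(-162, Rational(1, 91)), -196) = Mul(Rational(-162, 91), -196) = Rational(4536, 13) ≈ 348.92)
Pow(Add(X, Function('j')(Function('O')(-4, -8))), -1) = Pow(Add(Rational(4536, 13), -139), -1) = Pow(Rational(2729, 13), -1) = Rational(13, 2729)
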